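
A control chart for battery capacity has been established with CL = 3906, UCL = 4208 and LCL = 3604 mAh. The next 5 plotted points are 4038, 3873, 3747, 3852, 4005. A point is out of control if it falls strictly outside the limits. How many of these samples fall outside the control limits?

All 5 points lie within [3604, 4208].

0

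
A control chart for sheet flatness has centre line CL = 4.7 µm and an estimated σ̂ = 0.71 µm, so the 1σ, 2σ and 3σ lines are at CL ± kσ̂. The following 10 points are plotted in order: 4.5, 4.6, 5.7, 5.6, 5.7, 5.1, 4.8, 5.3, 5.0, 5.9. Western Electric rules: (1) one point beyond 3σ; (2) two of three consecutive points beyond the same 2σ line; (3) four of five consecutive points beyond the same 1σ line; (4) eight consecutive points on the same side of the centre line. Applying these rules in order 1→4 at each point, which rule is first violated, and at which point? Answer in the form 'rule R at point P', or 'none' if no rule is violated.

rule 4 at point 10

Zone of each point (C = within 1σ̂, B = 1σ̂–2σ̂, A = 2σ̂–3σ̂, * = beyond 3σ̂; sign = side of CL): 1:-C, 2:-C, 3:+B, 4:+B, 5:+B, 6:+C, 7:+C, 8:+C, 9:+C, 10:+B
Rule 4 (eight consecutive points on the same side of the centre line) is satisfied at point 10.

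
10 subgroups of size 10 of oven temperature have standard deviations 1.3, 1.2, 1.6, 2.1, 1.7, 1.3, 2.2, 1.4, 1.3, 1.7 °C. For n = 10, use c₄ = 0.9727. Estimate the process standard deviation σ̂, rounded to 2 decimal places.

1.62

s̄ = (1.3 + 1.2 + 1.6 + 2.1 + 1.7 + 1.3 + 2.2 + 1.4 + 1.3 + 1.7) / 10 = 1.5800
σ̂ = s̄ / c₄ = 1.5800 / 0.9727 = 1.6243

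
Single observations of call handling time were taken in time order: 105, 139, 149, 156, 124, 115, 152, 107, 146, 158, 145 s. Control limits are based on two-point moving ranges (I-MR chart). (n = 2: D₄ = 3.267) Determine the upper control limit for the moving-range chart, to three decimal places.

Moving ranges: 34, 10, 7, 32, 9, 37, 45, 39, 12, 13; M̄R̄ = 238.0000 / 10 = 23.8000
UCL_MR = D₄·M̄R̄ = 3.267 × 23.8000 = 77.7546

77.755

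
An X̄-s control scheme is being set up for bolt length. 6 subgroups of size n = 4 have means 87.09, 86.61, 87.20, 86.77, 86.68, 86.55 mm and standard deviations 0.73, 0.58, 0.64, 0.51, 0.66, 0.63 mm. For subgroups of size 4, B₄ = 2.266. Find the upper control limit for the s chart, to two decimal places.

s̄ = (0.73 + 0.58 + 0.64 + 0.51 + 0.66 + 0.63) / 6 = 0.6250
UCL_s = B₄·s̄ = 2.266 × 0.6250 = 1.4163

1.42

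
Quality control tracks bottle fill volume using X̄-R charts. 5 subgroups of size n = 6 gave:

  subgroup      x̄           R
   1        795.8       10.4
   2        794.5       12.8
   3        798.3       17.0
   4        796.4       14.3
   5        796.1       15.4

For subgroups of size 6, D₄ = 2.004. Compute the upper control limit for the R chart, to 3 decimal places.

R̄ = (10.4 + 12.8 + 17.0 + 14.3 + 15.4) / 5 = 69.9000 / 5 = 13.9800
UCL_R = D₄·R̄ = 2.004 × 13.9800 = 28.0159

28.016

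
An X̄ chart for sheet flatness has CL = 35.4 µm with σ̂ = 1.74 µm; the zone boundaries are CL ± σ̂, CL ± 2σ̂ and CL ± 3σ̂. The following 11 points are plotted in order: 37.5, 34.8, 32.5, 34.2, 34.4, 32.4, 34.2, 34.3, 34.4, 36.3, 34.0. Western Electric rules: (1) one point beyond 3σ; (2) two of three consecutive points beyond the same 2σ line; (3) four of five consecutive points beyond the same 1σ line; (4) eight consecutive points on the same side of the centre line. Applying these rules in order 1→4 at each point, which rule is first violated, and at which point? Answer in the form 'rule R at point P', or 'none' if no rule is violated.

Zone of each point (C = within 1σ̂, B = 1σ̂–2σ̂, A = 2σ̂–3σ̂, * = beyond 3σ̂; sign = side of CL): 1:+B, 2:-C, 3:-B, 4:-C, 5:-C, 6:-B, 7:-C, 8:-C, 9:-C, 10:+C, 11:-C
Rule 4 (eight consecutive points on the same side of the centre line) is satisfied at point 9.

rule 4 at point 9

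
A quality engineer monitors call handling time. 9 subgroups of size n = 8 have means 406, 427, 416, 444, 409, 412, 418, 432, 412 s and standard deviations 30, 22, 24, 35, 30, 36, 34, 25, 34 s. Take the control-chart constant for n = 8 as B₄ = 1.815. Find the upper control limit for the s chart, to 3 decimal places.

54.450

s̄ = (30 + 22 + 24 + 35 + 30 + 36 + 34 + 25 + 34) / 9 = 30.0000
UCL_s = B₄·s̄ = 1.815 × 30.0000 = 54.4500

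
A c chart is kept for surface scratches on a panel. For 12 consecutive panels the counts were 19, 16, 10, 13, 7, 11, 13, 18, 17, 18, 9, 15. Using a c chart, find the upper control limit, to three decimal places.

c̄ = (19 + 16 + 10 + 13 + 7 + 11 + 13 + 18 + 17 + 18 + 9 + 15) / 12 = 166 / 12 = 13.8333
UCL = c̄ + 3√c̄ = 13.8333 + 3 × √13.8333 = 13.8333 + 3 × 3.7193 = 24.9913

24.991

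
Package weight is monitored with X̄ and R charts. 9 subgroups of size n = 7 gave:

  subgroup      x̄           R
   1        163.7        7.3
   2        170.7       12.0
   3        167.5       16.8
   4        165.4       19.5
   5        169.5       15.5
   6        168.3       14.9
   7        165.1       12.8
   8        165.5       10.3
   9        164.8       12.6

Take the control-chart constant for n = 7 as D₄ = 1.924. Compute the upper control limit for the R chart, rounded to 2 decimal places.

R̄ = (7.3 + 12.0 + 16.8 + 19.5 + 15.5 + 14.9 + 12.8 + 10.3 + 12.6) / 9 = 121.7000 / 9 = 13.5222
UCL_R = D₄·R̄ = 1.924 × 13.5222 = 26.0168

26.02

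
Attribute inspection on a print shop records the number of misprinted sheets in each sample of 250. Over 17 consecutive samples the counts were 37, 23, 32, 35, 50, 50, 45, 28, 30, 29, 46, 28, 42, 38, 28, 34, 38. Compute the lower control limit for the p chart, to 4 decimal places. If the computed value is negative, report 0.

0.0776

p̄ = Σdᵢ / (k·n) = 613 / (17 × 250) = 0.14424
LCL = p̄ − 3·√(p̄(1−p̄)/n) = 0.14424 − 3 × 0.02222 = 0.07758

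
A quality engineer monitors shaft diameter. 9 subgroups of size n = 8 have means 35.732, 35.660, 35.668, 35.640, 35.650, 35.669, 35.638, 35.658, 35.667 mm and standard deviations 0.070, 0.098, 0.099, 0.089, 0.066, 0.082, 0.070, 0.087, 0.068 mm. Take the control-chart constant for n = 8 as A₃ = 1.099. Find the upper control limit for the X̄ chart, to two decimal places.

X̄̄ = (35.732 + 35.660 + 35.668 + 35.640 + 35.650 + 35.669 + 35.638 + 35.658 + 35.667) / 9 = 35.6647
s̄ = (0.070 + 0.098 + 0.099 + 0.089 + 0.066 + 0.082 + 0.070 + 0.087 + 0.068) / 9 = 0.0810
UCL = X̄̄ + A₃·s̄ = 35.6647 + 1.099 × 0.0810 = 35.7537

35.75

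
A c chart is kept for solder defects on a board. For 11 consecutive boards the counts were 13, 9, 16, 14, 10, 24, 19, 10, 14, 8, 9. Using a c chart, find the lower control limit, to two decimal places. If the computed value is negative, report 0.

2.34

c̄ = (13 + 9 + 16 + 14 + 10 + 24 + 19 + 10 + 14 + 8 + 9) / 11 = 146 / 11 = 13.2727
LCL = c̄ − 3√c̄ = 13.2727 − 3 × 3.6432 = 2.3432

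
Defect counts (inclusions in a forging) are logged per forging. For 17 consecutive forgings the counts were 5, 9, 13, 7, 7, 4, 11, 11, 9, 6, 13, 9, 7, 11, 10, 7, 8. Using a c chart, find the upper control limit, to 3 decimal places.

c̄ = (5 + 9 + 13 + 7 + 7 + 4 + 11 + 11 + 9 + 6 + 13 + 9 + 7 + 11 + 10 + 7 + 8) / 17 = 147 / 17 = 8.6471
UCL = c̄ + 3√c̄ = 8.6471 + 3 × √8.6471 = 8.6471 + 3 × 2.9406 = 17.4688

17.469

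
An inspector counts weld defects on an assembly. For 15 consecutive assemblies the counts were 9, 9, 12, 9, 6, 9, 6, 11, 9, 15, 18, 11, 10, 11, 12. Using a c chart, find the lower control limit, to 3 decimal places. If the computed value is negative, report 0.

c̄ = (9 + 9 + 12 + 9 + 6 + 9 + 6 + 11 + 9 + 15 + 18 + 11 + 10 + 11 + 12) / 15 = 157 / 15 = 10.4667
LCL = c̄ − 3√c̄ = 10.4667 − 3 × 3.2352 = 0.7610

0.761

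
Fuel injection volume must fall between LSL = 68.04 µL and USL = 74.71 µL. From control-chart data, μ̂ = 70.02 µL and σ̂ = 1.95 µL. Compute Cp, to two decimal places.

0.57

Cp = (USL − LSL) / (6σ̂) = (74.71 − 68.04) / (6 × 1.95) = 6.6700 / 11.7000 = 0.5701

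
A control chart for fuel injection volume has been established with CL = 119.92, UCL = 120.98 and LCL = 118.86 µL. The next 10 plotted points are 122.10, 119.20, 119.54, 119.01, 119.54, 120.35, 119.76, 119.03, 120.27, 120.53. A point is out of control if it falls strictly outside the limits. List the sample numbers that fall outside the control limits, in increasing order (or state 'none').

Compare each point to [118.86, 120.98]: sample 1 = 122.10 > UCL.

1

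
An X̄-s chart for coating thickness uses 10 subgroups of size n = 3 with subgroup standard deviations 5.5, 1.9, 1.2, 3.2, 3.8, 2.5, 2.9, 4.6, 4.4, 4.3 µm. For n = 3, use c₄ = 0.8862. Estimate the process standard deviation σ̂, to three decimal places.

s̄ = (5.5 + 1.9 + 1.2 + 3.2 + 3.8 + 2.5 + 2.9 + 4.6 + 4.4 + 4.3) / 10 = 3.4300
σ̂ = s̄ / c₄ = 3.4300 / 0.8862 = 3.8705

3.870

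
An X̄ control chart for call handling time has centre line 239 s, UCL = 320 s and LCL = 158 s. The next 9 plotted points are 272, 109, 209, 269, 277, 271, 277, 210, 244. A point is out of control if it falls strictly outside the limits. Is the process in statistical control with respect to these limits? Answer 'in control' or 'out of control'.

out of control

Compare each point to [158, 320]: sample 2 = 109 < LCL.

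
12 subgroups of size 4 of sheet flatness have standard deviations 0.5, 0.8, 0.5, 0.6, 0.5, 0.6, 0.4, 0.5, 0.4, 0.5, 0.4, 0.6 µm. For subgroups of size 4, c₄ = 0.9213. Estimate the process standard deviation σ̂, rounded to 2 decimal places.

0.57

s̄ = (0.5 + 0.8 + 0.5 + 0.6 + 0.5 + 0.6 + 0.4 + 0.5 + 0.4 + 0.5 + 0.4 + 0.6) / 12 = 0.5250
σ̂ = s̄ / c₄ = 0.5250 / 0.9213 = 0.5698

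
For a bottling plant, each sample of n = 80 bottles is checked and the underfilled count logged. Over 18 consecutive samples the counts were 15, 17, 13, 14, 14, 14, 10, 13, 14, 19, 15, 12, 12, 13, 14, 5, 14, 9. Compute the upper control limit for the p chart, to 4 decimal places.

p̄ = Σdᵢ / (k·n) = 237 / (18 × 80) = 0.16458
UCL = p̄ + 3·√(p̄(1−p̄)/n) = 0.16458 + 3 × √(0.16458×0.83542/80) = 0.16458 + 3 × 0.04146 = 0.28895

0.2890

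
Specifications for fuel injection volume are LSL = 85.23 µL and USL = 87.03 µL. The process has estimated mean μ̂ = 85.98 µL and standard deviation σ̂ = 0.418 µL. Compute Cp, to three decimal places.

0.718

Cp = (USL − LSL) / (6σ̂) = (87.03 − 85.23) / (6 × 0.418) = 1.8000 / 2.5080 = 0.7177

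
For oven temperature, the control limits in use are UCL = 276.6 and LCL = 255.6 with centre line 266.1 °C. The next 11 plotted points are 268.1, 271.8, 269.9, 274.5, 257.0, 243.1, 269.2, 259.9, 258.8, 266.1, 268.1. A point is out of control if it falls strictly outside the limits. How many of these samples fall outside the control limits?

1

Compare each point to [255.6, 276.6]: sample 6 = 243.1 < LCL.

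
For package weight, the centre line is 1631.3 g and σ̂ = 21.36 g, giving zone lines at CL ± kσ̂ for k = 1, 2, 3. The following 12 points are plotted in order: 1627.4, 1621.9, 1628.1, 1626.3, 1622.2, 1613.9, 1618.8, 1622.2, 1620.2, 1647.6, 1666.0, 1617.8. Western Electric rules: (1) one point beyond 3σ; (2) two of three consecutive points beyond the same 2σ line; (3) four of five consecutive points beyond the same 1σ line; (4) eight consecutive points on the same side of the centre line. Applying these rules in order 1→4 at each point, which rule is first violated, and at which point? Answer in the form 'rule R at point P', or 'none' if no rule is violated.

Zone of each point (C = within 1σ̂, B = 1σ̂–2σ̂, A = 2σ̂–3σ̂, * = beyond 3σ̂; sign = side of CL): 1:-C, 2:-C, 3:-C, 4:-C, 5:-C, 6:-C, 7:-C, 8:-C, 9:-C, 10:+C, 11:+B, 12:-C
Rule 4 (eight consecutive points on the same side of the centre line) is satisfied at point 8.

rule 4 at point 8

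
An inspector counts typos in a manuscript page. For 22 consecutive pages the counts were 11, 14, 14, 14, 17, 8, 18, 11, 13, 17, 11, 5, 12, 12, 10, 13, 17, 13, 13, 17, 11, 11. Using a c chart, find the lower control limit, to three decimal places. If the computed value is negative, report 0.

2.077

c̄ = (11 + 14 + 14 + 14 + 17 + 8 + 18 + 11 + 13 + 17 + 11 + 5 + 12 + 12 + 10 + 13 + 17 + 13 + 13 + 17 + 11 + 11) / 22 = 282 / 22 = 12.8182
LCL = c̄ − 3√c̄ = 12.8182 − 3 × 3.5802 = 2.0774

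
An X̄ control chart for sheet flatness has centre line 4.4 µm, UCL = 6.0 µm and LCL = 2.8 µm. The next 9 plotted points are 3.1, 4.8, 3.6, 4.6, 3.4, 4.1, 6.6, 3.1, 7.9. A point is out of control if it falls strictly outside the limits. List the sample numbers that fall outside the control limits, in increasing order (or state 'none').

7, 9

Compare each point to [2.8, 6.0]: sample 7 = 6.6 > UCL; sample 9 = 7.9 > UCL.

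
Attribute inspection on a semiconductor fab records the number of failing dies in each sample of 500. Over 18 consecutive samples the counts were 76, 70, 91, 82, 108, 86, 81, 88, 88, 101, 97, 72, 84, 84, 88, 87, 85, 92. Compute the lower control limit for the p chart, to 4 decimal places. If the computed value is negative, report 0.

0.1225

p̄ = Σdᵢ / (k·n) = 1560 / (18 × 500) = 0.17333
LCL = p̄ − 3·√(p̄(1−p̄)/n) = 0.17333 − 3 × 0.01693 = 0.12255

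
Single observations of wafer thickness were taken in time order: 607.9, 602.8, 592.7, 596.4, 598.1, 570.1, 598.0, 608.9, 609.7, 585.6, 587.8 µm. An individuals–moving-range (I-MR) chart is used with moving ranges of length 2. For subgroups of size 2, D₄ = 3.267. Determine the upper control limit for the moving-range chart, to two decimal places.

Moving ranges: 5.1, 10.1, 3.7, 1.7, 28.0, 27.9, 10.9, 0.8, 24.1, 2.2; M̄R̄ = 114.5000 / 10 = 11.4500
UCL_MR = D₄·M̄R̄ = 3.267 × 11.4500 = 37.4071

37.41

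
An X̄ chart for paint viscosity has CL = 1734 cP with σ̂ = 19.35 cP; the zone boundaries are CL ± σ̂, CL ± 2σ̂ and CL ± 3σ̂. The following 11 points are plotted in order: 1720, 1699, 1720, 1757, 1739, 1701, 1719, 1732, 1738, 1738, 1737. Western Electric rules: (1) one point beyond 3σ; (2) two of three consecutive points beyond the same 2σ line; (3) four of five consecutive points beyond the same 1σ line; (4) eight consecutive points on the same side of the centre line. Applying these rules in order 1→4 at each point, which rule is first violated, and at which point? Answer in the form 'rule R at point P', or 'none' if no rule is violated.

none

Zone of each point (C = within 1σ̂, B = 1σ̂–2σ̂, A = 2σ̂–3σ̂, * = beyond 3σ̂; sign = side of CL): 1:-C, 2:-B, 3:-C, 4:+B, 5:+C, 6:-B, 7:-C, 8:-C, 9:+C, 10:+C, 11:+C
No rule fires across all 11 points.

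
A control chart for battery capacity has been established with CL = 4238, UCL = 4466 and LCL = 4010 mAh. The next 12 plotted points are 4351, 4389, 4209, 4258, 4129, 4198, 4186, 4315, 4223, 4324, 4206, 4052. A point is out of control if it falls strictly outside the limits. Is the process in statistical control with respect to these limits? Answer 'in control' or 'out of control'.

in control

All 12 points lie within [4010, 4466].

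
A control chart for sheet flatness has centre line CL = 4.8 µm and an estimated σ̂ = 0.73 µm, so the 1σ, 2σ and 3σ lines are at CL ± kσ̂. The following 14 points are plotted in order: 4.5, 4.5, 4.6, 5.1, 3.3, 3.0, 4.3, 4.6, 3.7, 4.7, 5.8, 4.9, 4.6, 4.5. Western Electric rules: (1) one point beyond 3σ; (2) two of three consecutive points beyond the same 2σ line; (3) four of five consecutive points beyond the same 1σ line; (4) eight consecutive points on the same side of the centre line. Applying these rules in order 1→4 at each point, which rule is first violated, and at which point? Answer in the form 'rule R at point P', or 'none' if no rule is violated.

Zone of each point (C = within 1σ̂, B = 1σ̂–2σ̂, A = 2σ̂–3σ̂, * = beyond 3σ̂; sign = side of CL): 1:-C, 2:-C, 3:-C, 4:+C, 5:-A, 6:-A, 7:-C, 8:-C, 9:-B, 10:-C, 11:+B, 12:+C, 13:-C, 14:-C
Rule 2 (two of three consecutive points beyond the same 2σ limit) is satisfied at point 6.

rule 2 at point 6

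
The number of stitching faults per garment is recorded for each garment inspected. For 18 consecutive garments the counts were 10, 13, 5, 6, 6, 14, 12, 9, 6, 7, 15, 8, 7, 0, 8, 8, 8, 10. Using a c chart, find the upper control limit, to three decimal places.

c̄ = (10 + 13 + 5 + 6 + 6 + 14 + 12 + 9 + 6 + 7 + 15 + 8 + 7 + 0 + 8 + 8 + 8 + 10) / 18 = 152 / 18 = 8.4444
UCL = c̄ + 3√c̄ = 8.4444 + 3 × √8.4444 = 8.4444 + 3 × 2.9059 = 17.1622

17.162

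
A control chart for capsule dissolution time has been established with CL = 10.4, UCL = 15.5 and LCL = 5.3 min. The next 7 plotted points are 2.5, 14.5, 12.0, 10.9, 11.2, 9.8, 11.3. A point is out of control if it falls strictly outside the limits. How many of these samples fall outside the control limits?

Compare each point to [5.3, 15.5]: sample 1 = 2.5 < LCL.

1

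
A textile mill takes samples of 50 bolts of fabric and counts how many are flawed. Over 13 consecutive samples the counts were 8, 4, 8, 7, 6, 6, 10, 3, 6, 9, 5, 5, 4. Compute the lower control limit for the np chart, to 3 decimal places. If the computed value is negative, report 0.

0.000

p̄ = Σdᵢ / (k·n) = 81 / (13 × 50) = 0.12462
LCL = np̄ − 3·√(np̄(1−p̄)) = 6.2308 − 3 × 2.3354 = -0.7756 → 0 (negative, so LCL = 0)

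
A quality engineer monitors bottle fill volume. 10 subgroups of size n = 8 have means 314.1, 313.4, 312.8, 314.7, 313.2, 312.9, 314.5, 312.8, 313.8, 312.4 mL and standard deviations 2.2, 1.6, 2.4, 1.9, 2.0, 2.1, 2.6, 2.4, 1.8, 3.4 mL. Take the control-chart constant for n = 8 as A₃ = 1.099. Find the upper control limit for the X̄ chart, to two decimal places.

315.92

X̄̄ = (314.1 + 313.4 + 312.8 + 314.7 + 313.2 + 312.9 + 314.5 + 312.8 + 313.8 + 312.4) / 10 = 313.4600
s̄ = (2.2 + 1.6 + 2.4 + 1.9 + 2.0 + 2.1 + 2.6 + 2.4 + 1.8 + 3.4) / 10 = 2.2400
UCL = X̄̄ + A₃·s̄ = 313.4600 + 1.099 × 2.2400 = 315.9218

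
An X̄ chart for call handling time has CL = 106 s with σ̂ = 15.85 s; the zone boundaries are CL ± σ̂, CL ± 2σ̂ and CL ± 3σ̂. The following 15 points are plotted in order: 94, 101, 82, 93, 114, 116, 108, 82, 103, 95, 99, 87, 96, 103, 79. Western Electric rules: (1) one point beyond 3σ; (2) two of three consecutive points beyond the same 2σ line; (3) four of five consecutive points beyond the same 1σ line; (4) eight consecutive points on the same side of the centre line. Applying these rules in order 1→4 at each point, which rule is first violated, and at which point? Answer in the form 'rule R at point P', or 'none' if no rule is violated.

rule 4 at point 15

Zone of each point (C = within 1σ̂, B = 1σ̂–2σ̂, A = 2σ̂–3σ̂, * = beyond 3σ̂; sign = side of CL): 1:-C, 2:-C, 3:-B, 4:-C, 5:+C, 6:+C, 7:+C, 8:-B, 9:-C, 10:-C, 11:-C, 12:-B, 13:-C, 14:-C, 15:-B
Rule 4 (eight consecutive points on the same side of the centre line) is satisfied at point 15.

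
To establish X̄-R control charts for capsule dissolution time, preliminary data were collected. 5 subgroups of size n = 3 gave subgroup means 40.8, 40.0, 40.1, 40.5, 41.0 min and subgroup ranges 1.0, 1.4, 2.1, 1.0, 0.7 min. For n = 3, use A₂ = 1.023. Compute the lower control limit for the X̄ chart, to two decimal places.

X̄̄ = (40.8 + 40.0 + 40.1 + 40.5 + 41.0) / 5 = 202.4000 / 5 = 40.4800
R̄ = (1.0 + 1.4 + 2.1 + 1.0 + 0.7) / 5 = 6.2000 / 5 = 1.2400
LCL = X̄̄ − A₂·R̄ = 40.4800 − 1.023 × 1.2400 = 39.2115

39.21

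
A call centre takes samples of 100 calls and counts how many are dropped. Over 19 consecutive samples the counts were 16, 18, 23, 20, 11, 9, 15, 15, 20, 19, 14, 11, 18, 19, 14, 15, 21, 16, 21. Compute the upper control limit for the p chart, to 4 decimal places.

0.2774

p̄ = Σdᵢ / (k·n) = 315 / (19 × 100) = 0.16579
UCL = p̄ + 3·√(p̄(1−p̄)/n) = 0.16579 + 3 × √(0.16579×0.83421/100) = 0.16579 + 3 × 0.03719 = 0.27736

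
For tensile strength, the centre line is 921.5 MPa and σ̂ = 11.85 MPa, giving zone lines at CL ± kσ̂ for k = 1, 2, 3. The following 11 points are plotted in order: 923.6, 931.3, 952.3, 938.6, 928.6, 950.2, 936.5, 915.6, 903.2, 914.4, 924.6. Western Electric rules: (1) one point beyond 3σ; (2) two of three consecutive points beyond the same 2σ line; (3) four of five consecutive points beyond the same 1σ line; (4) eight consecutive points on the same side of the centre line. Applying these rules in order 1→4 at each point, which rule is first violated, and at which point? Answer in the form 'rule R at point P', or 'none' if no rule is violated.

rule 3 at point 7

Zone of each point (C = within 1σ̂, B = 1σ̂–2σ̂, A = 2σ̂–3σ̂, * = beyond 3σ̂; sign = side of CL): 1:+C, 2:+C, 3:+A, 4:+B, 5:+C, 6:+A, 7:+B, 8:-C, 9:-B, 10:-C, 11:+C
Rule 3 (four of five consecutive points beyond the same 1σ limit) is satisfied at point 7.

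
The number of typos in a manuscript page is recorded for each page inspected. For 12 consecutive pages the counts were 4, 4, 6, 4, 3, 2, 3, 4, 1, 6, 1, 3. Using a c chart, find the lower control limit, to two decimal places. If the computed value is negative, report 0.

c̄ = (4 + 4 + 6 + 4 + 3 + 2 + 3 + 4 + 1 + 6 + 1 + 3) / 12 = 41 / 12 = 3.4167
LCL = c̄ − 3√c̄ = 3.4167 − 3 × 1.8484 = -2.1286 → 0 (cannot be negative)

0.00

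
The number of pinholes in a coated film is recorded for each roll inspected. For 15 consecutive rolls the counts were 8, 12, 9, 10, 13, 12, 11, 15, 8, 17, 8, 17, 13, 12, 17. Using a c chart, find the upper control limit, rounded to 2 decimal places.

c̄ = (8 + 12 + 9 + 10 + 13 + 12 + 11 + 15 + 8 + 17 + 8 + 17 + 13 + 12 + 17) / 15 = 182 / 15 = 12.1333
UCL = c̄ + 3√c̄ = 12.1333 + 3 × √12.1333 = 12.1333 + 3 × 3.4833 = 22.5832

22.58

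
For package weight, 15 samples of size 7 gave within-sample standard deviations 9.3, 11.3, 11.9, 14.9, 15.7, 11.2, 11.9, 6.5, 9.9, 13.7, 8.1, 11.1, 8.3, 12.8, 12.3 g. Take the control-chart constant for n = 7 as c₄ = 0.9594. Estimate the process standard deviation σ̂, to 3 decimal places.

s̄ = (9.3 + 11.3 + 11.9 + 14.9 + 15.7 + 11.2 + 11.9 + 6.5 + 9.9 + 13.7 + 8.1 + 11.1 + 8.3 + 12.8 + 12.3) / 15 = 11.2600
σ̂ = s̄ / c₄ = 11.2600 / 0.9594 = 11.7365

11.737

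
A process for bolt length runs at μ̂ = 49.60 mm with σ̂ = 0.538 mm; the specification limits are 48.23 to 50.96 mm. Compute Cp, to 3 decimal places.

0.846

Cp = (USL − LSL) / (6σ̂) = (50.96 − 48.23) / (6 × 0.538) = 2.7300 / 3.2280 = 0.8457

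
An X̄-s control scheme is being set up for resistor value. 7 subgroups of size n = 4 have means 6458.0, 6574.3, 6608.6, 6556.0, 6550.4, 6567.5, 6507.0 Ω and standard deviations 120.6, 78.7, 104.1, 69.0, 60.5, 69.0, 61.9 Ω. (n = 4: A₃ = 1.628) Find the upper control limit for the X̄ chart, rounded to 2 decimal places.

6677.10

X̄̄ = (6458.0 + 6574.3 + 6608.6 + 6556.0 + 6550.4 + 6567.5 + 6507.0) / 7 = 6545.9714
s̄ = (120.6 + 78.7 + 104.1 + 69.0 + 60.5 + 69.0 + 61.9) / 7 = 80.5429
UCL = X̄̄ + A₃·s̄ = 6545.9714 + 1.628 × 80.5429 = 6677.0952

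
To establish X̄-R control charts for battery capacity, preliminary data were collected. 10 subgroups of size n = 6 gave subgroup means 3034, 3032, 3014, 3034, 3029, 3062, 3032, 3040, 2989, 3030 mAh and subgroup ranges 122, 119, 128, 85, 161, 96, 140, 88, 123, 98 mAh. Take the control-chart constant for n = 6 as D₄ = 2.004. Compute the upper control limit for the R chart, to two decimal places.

232.46

R̄ = (122 + 119 + 128 + 85 + 161 + 96 + 140 + 88 + 123 + 98) / 10 = 1160.0000 / 10 = 116.0000
UCL_R = D₄·R̄ = 2.004 × 116.0000 = 232.4640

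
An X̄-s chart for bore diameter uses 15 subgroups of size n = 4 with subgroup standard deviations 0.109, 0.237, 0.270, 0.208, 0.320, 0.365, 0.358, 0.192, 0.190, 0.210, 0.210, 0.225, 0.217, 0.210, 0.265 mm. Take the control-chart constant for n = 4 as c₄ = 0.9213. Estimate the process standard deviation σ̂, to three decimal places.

0.259

s̄ = (0.109 + 0.237 + 0.270 + 0.208 + 0.320 + 0.365 + 0.358 + 0.192 + 0.190 + 0.210 + 0.210 + 0.225 + 0.217 + 0.210 + 0.265) / 15 = 0.2391
σ̂ = s̄ / c₄ = 0.2391 / 0.9213 = 0.2595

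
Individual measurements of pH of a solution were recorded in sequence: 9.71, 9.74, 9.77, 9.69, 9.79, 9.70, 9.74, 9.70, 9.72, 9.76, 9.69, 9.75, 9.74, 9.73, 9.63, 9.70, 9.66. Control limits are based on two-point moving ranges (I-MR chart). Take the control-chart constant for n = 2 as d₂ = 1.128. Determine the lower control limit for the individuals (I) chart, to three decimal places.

9.581

X̄ = (9.71 + 9.74 + 9.77 + 9.69 + 9.79 + 9.70 + 9.74 + 9.70 + 9.72 + 9.76 + 9.69 + 9.75 + 9.74 + 9.73 + 9.63 + 9.70 + 9.66) / 17 = 9.7188
Moving ranges: 0.03, 0.03, 0.08, 0.10, 0.09, 0.04, 0.04, 0.02, 0.04, 0.07, 0.06, 0.01, 0.01, 0.10, 0.07, 0.04; M̄R̄ = 0.8300 / 16 = 0.0519
LCL = X̄ − 3·M̄R̄/d₂ = 9.7188 − 3 × 0.0519 / 1.128 = 9.5809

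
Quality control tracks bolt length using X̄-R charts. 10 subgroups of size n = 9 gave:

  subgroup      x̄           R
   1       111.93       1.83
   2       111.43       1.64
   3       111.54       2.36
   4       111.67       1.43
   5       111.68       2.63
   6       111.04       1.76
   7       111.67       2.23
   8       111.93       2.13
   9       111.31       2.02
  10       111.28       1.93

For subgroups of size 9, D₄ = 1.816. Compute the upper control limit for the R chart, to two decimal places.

R̄ = (1.83 + 1.64 + 2.36 + 1.43 + 2.63 + 1.76 + 2.23 + 2.13 + 2.02 + 1.93) / 10 = 19.9600 / 10 = 1.9960
UCL_R = D₄·R̄ = 1.816 × 1.9960 = 3.6247

3.62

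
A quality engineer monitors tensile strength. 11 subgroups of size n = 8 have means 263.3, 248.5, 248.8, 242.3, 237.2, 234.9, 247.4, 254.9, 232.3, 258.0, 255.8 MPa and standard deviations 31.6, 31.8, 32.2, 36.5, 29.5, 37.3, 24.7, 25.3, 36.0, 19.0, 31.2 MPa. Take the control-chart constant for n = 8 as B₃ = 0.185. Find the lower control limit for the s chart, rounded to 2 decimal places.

5.64

s̄ = (31.6 + 31.8 + 32.2 + 36.5 + 29.5 + 37.3 + 24.7 + 25.3 + 36.0 + 19.0 + 31.2) / 11 = 30.4636
LCL_s = B₃·s̄ = 0.185 × 30.4636 = 5.6358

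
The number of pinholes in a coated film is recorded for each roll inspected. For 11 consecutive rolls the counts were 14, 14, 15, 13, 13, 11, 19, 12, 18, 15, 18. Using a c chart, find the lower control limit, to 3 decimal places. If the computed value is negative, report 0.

3.214

c̄ = (14 + 14 + 15 + 13 + 13 + 11 + 19 + 12 + 18 + 15 + 18) / 11 = 162 / 11 = 14.7273
LCL = c̄ − 3√c̄ = 14.7273 − 3 × 3.8376 = 3.2144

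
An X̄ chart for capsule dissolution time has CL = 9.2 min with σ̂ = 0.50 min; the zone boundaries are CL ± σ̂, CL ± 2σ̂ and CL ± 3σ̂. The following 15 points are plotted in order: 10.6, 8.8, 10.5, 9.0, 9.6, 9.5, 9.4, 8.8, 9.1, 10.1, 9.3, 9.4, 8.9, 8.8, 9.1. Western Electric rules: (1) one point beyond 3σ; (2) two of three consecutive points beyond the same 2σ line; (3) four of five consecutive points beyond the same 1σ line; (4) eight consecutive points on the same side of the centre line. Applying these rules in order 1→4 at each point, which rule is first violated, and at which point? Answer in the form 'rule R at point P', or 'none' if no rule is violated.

rule 2 at point 3

Zone of each point (C = within 1σ̂, B = 1σ̂–2σ̂, A = 2σ̂–3σ̂, * = beyond 3σ̂; sign = side of CL): 1:+A, 2:-C, 3:+A, 4:-C, 5:+C, 6:+C, 7:+C, 8:-C, 9:-C, 10:+B, 11:+C, 12:+C, 13:-C, 14:-C, 15:-C
Rule 2 (two of three consecutive points beyond the same 2σ limit) is satisfied at point 3.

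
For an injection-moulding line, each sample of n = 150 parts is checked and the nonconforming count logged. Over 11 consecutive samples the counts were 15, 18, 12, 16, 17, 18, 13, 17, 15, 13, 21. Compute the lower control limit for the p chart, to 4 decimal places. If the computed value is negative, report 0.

0.0306

p̄ = Σdᵢ / (k·n) = 175 / (11 × 150) = 0.10606
LCL = p̄ − 3·√(p̄(1−p̄)/n) = 0.10606 − 3 × 0.02514 = 0.03064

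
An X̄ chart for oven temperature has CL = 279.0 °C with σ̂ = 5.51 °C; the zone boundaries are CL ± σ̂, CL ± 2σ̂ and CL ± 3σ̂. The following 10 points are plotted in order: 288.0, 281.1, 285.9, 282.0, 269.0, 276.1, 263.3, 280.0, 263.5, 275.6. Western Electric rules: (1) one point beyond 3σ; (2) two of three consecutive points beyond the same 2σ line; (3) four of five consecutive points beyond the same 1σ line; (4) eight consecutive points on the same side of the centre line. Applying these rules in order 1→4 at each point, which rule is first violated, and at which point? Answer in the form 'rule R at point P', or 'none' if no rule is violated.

Zone of each point (C = within 1σ̂, B = 1σ̂–2σ̂, A = 2σ̂–3σ̂, * = beyond 3σ̂; sign = side of CL): 1:+B, 2:+C, 3:+B, 4:+C, 5:-B, 6:-C, 7:-A, 8:+C, 9:-A, 10:-C
Rule 2 (two of three consecutive points beyond the same 2σ limit) is satisfied at point 9.

rule 2 at point 9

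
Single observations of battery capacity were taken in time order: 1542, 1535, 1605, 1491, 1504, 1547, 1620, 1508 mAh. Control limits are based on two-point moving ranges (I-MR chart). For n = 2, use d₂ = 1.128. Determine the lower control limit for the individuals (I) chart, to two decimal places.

X̄ = (1542 + 1535 + 1605 + 1491 + 1504 + 1547 + 1620 + 1508) / 8 = 1544.0000
Moving ranges: 7, 70, 114, 13, 43, 73, 112; M̄R̄ = 432.0000 / 7 = 61.7143
LCL = X̄ − 3·M̄R̄/d₂ = 1544.0000 − 3 × 61.7143 / 1.128 = 1379.8663

1379.87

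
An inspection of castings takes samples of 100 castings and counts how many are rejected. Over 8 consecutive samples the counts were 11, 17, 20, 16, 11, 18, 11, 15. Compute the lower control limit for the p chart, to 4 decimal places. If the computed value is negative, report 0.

p̄ = Σdᵢ / (k·n) = 119 / (8 × 100) = 0.14875
LCL = p̄ − 3·√(p̄(1−p̄)/n) = 0.14875 − 3 × 0.03558 = 0.04200

0.0420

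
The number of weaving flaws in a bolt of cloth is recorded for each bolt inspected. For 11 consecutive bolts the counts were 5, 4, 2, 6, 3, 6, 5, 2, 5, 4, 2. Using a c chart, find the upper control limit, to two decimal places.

c̄ = (5 + 4 + 2 + 6 + 3 + 6 + 5 + 2 + 5 + 4 + 2) / 11 = 44 / 11 = 4.0000
UCL = c̄ + 3√c̄ = 4.0000 + 3 × √4.0000 = 4.0000 + 3 × 2.0000 = 10.0000

10.00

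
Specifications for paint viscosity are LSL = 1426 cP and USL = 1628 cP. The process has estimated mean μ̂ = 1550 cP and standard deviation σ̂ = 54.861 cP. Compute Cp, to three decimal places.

0.614

Cp = (USL − LSL) / (6σ̂) = (1628 − 1426) / (6 × 54.861) = 202.0000 / 329.1660 = 0.6137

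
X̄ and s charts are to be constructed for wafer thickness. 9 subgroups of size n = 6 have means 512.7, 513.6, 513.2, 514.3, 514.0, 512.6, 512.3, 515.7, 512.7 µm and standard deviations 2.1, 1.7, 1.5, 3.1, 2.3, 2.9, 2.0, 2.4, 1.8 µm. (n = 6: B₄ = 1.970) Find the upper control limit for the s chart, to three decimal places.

4.334

s̄ = (2.1 + 1.7 + 1.5 + 3.1 + 2.3 + 2.9 + 2.0 + 2.4 + 1.8) / 9 = 2.2000
UCL_s = B₄·s̄ = 1.970 × 2.2000 = 4.3340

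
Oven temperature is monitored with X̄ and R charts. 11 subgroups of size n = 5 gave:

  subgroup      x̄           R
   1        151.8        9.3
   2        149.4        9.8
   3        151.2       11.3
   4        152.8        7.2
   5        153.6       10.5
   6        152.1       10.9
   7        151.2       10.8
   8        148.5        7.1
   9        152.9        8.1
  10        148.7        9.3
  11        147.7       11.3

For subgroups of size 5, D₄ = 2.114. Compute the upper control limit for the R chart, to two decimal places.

20.29

R̄ = (9.3 + 9.8 + 11.3 + 7.2 + 10.5 + 10.9 + 10.8 + 7.1 + 8.1 + 9.3 + 11.3) / 11 = 105.6000 / 11 = 9.6000
UCL_R = D₄·R̄ = 2.114 × 9.6000 = 20.2944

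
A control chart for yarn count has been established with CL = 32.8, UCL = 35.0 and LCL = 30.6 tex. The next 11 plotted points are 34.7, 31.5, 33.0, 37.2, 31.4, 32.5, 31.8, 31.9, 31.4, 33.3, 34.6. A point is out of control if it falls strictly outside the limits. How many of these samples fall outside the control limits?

1

Compare each point to [30.6, 35.0]: sample 4 = 37.2 > UCL.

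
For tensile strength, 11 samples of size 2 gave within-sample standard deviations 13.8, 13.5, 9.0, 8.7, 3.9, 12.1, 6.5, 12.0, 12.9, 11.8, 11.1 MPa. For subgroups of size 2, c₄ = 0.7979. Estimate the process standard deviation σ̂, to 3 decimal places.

s̄ = (13.8 + 13.5 + 9.0 + 8.7 + 3.9 + 12.1 + 6.5 + 12.0 + 12.9 + 11.8 + 11.1) / 11 = 10.4818
σ̂ = s̄ / c₄ = 10.4818 / 0.7979 = 13.1368

13.137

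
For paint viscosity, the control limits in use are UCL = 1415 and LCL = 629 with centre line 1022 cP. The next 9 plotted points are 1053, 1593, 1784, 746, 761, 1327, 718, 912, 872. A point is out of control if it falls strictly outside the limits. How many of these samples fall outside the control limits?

2

Compare each point to [629, 1415]: sample 2 = 1593 > UCL; sample 3 = 1784 > UCL.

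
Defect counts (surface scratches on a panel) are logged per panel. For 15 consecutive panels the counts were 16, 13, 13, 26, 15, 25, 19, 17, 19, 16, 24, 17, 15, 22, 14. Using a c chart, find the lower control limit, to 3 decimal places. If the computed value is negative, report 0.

c̄ = (16 + 13 + 13 + 26 + 15 + 25 + 19 + 17 + 19 + 16 + 24 + 17 + 15 + 22 + 14) / 15 = 271 / 15 = 18.0667
LCL = c̄ − 3√c̄ = 18.0667 − 3 × 4.2505 = 5.3152

5.315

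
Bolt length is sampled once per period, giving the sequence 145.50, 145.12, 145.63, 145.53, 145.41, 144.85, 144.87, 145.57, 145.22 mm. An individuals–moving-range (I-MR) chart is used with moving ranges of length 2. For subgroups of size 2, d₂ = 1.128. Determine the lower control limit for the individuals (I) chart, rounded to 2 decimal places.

144.39

X̄ = (145.50 + 145.12 + 145.63 + 145.53 + 145.41 + 144.85 + 144.87 + 145.57 + 145.22) / 9 = 145.3000
Moving ranges: 0.38, 0.51, 0.10, 0.12, 0.56, 0.02, 0.70, 0.35; M̄R̄ = 2.7400 / 8 = 0.3425
LCL = X̄ − 3·M̄R̄/d₂ = 145.3000 − 3 × 0.3425 / 1.128 = 144.3891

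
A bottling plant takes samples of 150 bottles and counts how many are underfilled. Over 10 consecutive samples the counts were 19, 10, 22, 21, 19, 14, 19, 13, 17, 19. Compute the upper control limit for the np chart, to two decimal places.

p̄ = Σdᵢ / (k·n) = 173 / (10 × 150) = 0.11533
UCL = np̄ + 3·√(np̄(1−p̄)) = 17.3000 + 3 × √(17.3000×0.88467) = 17.3000 + 3 × 3.9121 = 29.0364

29.04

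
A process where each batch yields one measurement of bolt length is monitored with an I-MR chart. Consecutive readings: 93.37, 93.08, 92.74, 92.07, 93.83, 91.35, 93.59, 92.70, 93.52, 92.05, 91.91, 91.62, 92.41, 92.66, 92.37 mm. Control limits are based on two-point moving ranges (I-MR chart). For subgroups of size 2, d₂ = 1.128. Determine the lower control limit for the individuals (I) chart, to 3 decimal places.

X̄ = (93.37 + 93.08 + 92.74 + 92.07 + 93.83 + 91.35 + 93.59 + 92.70 + 93.52 + 92.05 + 91.91 + 91.62 + 92.41 + 92.66 + 92.37) / 15 = 92.6180
Moving ranges: 0.29, 0.34, 0.67, 1.76, 2.48, 2.24, 0.89, 0.82, 1.47, 0.14, 0.29, 0.79, 0.25, 0.29; M̄R̄ = 12.7200 / 14 = 0.9086
LCL = X̄ − 3·M̄R̄/d₂ = 92.6180 − 3 × 0.9086 / 1.128 = 90.2016

90.202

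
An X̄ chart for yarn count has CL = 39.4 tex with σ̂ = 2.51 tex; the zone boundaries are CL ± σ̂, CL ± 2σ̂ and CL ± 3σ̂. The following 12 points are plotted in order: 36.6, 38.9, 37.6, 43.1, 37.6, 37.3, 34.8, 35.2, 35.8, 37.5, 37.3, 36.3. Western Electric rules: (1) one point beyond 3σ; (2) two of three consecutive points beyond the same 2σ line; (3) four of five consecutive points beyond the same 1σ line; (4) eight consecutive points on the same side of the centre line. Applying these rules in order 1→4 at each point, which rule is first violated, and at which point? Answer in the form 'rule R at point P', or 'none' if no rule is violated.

rule 4 at point 12

Zone of each point (C = within 1σ̂, B = 1σ̂–2σ̂, A = 2σ̂–3σ̂, * = beyond 3σ̂; sign = side of CL): 1:-B, 2:-C, 3:-C, 4:+B, 5:-C, 6:-C, 7:-B, 8:-B, 9:-B, 10:-C, 11:-C, 12:-B
Rule 4 (eight consecutive points on the same side of the centre line) is satisfied at point 12.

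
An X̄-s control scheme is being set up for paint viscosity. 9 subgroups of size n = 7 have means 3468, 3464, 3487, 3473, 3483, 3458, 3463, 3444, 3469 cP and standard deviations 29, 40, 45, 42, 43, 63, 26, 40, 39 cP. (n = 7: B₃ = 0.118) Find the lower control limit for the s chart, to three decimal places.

4.812

s̄ = (29 + 40 + 45 + 42 + 43 + 63 + 26 + 40 + 39) / 9 = 40.7778
LCL_s = B₃·s̄ = 0.118 × 40.7778 = 4.8118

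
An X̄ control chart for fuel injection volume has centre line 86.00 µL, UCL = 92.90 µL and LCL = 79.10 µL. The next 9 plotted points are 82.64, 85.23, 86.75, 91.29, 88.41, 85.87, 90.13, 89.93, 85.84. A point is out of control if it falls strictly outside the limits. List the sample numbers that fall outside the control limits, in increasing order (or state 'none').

none

All 9 points lie within [79.10, 92.90].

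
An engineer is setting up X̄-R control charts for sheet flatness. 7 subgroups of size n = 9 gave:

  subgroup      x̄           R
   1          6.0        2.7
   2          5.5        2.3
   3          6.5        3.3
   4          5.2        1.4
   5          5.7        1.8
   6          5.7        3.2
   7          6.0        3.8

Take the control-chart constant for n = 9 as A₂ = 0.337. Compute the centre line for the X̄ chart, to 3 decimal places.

5.800

X̄̄ = (6.0 + 5.5 + 6.5 + 5.2 + 5.7 + 5.7 + 6.0) / 7 = 40.6000 / 7 = 5.8000
CL = X̄̄ = 5.8000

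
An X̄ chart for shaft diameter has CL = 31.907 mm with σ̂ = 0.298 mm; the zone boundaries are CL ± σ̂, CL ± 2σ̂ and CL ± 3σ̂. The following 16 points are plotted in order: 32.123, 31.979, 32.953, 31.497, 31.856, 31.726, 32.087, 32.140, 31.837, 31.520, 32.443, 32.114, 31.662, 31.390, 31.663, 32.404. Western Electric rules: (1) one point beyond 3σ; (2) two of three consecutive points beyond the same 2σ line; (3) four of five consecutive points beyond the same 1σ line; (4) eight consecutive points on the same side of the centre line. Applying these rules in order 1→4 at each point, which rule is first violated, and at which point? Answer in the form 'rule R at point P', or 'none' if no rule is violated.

rule 1 at point 3

Zone of each point (C = within 1σ̂, B = 1σ̂–2σ̂, A = 2σ̂–3σ̂, * = beyond 3σ̂; sign = side of CL): 1:+C, 2:+C, 3:+*, 4:-B, 5:-C, 6:-C, 7:+C, 8:+C, 9:-C, 10:-B, 11:+B, 12:+C, 13:-C, 14:-B, 15:-C, 16:+B
Rule 1 (one point beyond the 3σ limits) is satisfied at point 3.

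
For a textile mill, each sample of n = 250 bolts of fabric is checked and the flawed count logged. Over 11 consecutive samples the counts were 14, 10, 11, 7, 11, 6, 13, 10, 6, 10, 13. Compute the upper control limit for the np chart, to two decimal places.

19.43

p̄ = Σdᵢ / (k·n) = 111 / (11 × 250) = 0.04036
UCL = np̄ + 3·√(np̄(1−p̄)) = 10.0909 + 3 × √(10.0909×0.95964) = 10.0909 + 3 × 3.1118 = 19.4265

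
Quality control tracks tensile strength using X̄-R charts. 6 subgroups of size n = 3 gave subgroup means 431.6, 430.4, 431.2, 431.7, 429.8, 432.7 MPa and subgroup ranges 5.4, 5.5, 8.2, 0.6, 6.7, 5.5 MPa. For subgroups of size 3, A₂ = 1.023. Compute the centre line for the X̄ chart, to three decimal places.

X̄̄ = (431.6 + 430.4 + 431.2 + 431.7 + 429.8 + 432.7) / 6 = 2587.4000 / 6 = 431.2333
CL = X̄̄ = 431.2333

431.233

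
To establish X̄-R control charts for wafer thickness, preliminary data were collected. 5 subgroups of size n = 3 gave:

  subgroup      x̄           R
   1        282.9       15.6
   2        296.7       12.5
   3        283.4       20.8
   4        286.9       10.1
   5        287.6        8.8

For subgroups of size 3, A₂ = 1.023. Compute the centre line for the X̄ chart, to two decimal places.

287.50

X̄̄ = (282.9 + 296.7 + 283.4 + 286.9 + 287.6) / 5 = 1437.5000 / 5 = 287.5000
CL = X̄̄ = 287.5000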